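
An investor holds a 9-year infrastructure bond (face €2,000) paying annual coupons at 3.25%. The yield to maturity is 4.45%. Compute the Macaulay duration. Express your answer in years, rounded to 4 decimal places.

7.8871 years

Periodic yield y = 0.0445. Discount each cash flow and weight by its year:
  t   CF        PV=CF/(1+0.0445)^t    t·PV
  1        65.00        62.2307        62.2307
  2        65.00        59.5794       119.1589
  3        65.00        57.0411       171.1234
  4        65.00        54.6109       218.4437
  5        65.00        52.2843       261.4214
  6        65.00        50.0568       300.3405
  7        65.00        47.9241       335.4689
  8        65.00        45.8824       367.0589
  9     2,065.00     1,395.5457    12,559.9111
  Σ                  1,825.1554    14,395.1576
Price P = Σ PV = 1,825.1554.
Macaulay duration = Σ(t·PV) / P = 14,395.1576 / 1,825.1554 = 7.88709 years.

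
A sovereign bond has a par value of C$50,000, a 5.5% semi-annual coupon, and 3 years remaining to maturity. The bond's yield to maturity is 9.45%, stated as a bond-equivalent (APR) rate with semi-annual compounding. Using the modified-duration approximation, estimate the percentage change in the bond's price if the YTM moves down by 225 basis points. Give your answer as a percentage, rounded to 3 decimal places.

Periodic yield y = 0.04725. Modified duration first:
  t   CF        PV=CF/(1+0.04725)^t    t·PV
  1     1,375.00     1,312.9625     1,312.9625
  2     1,375.00     1,253.7241     2,507.4481
  3     1,375.00     1,197.1583     3,591.4750
  4     1,375.00     1,143.1447     4,572.5790
  5     1,375.00     1,091.5681     5,457.8407
  6    51,375.00    38,944.8128   233,668.8768
  Σ                 44,943.3706   251,111.1821
P = 44,943.3706; D_Mac = 5.58728 half-year periods = 2.79364 yrs; D_mod = 2.79364/(1+0.04725) = 2.66760 yrs.
ΔP/P ≈ -D_mod · Δy = -2.66760 × (-0.0225) = +0.060021 = +6.0021%.

+6.002%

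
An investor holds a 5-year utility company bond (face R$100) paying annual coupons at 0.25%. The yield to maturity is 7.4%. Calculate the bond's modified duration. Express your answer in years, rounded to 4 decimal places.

Periodic yield y = 0.074. First find Macaulay duration:
  t   CF        PV=CF/(1+0.074)^t    t·PV
  1         0.25         0.2328         0.2328
  2         0.25         0.2167         0.4335
  3         0.25         0.2018         0.6054
  4         0.25         0.1879         0.7516
  5       100.25        70.1557       350.7785
  Σ                     70.9949       352.8018
P = 70.9949; Macaulay duration = 352.8018 / 70.9949 = 4.96939 years.
Modified duration = D_Mac / (1 + y) = 4.96939 / 1.074 = 4.62700 years.

4.6270 years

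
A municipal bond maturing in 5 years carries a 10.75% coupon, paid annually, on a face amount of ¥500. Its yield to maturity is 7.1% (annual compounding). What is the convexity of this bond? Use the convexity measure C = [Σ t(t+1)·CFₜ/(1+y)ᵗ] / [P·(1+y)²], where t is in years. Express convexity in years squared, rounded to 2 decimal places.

With y = 0.071:
  t   CF        PV=CF/(1+0.071)^t    t·PV        t(t+1)·PV
  1        53.75        50.1867        50.1867         100.3735
  2        53.75        46.8597        93.7194         281.1582
  3        53.75        43.7532       131.2597         525.0387
  4        53.75        40.8527       163.4107         817.0537
  5       553.75       392.9763     1,964.8816      11,789.2897
  Σ                    574.6287     2,403.4582      13,512.9137
P = 574.6287.
Convexity = Σ t(t+1)·PV / [P·(1+y)²] = 13,512.9137 / (574.6287 × 1.147041) = 20.50136.

20.50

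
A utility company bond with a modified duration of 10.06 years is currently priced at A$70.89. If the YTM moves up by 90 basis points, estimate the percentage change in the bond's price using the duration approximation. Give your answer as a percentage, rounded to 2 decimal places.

-9.05%

Duration approximation: ΔP/P ≈ -D_mod · Δy = -10.06 × (+0.009) = -0.090540.
As a percentage: -9.0540%.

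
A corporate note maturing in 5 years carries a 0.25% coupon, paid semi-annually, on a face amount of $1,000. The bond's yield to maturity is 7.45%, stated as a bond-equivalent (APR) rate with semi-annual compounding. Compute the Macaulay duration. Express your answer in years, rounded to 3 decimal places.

4.965 years

Periodic yield y = 0.03725. Discount each cash flow and weight by its period:
  t   CF        PV=CF/(1+0.03725)^t    t·PV
  1         1.25         1.2051         1.2051
  2         1.25         1.1618         2.3237
  3         1.25         1.1201         3.3603
  4         1.25         1.0799         4.3195
  5         1.25         1.0411         5.2055
  6         1.25         1.0037         6.0223
  7         1.25         0.9677         6.7737
  8         1.25         0.9329         7.4633
  9         1.25         0.8994         8.0947
  10    1,001.25       694.5573     6,945.5732
  Σ                    703.9691     6,990.3413
Price P = Σ PV = 703.9691.
Macaulay duration = Σ(t·PV) / P = 6,990.3413 / 703.9691 = 9.92990 half-year periods.
In years: 9.92990 / 2 = 4.96495 years.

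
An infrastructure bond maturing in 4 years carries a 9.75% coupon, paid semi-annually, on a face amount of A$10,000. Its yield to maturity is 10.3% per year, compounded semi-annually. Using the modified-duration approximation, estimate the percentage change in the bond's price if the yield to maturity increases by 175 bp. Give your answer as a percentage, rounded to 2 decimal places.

Periodic yield y = 0.0515. Modified duration first:
  t   CF        PV=CF/(1+0.0515)^t    t·PV
  1       487.50       463.6234       463.6234
  2       487.50       440.9162       881.8324
  3       487.50       419.3212     1,257.9635
  4       487.50       398.7838     1,595.1352
  5       487.50       379.2523     1,896.2616
  6       487.50       360.6774     2,164.0645
  7       487.50       343.0123     2,401.0860
  8    10,487.50     7,017.7478    56,141.9825
  Σ                  9,823.3344    66,801.9492
P = 9,823.3344; D_Mac = 6.80033 half-year periods = 3.40017 yrs; D_mod = 3.40017/(1+0.0515) = 3.23363 yrs.
ΔP/P ≈ -D_mod · Δy = -3.23363 × (+0.0175) = -0.056589 = -5.6589%.

-5.66%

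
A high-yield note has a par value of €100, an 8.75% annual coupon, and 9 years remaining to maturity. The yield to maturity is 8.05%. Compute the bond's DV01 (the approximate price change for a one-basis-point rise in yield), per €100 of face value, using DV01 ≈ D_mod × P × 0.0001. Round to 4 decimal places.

€0.0642

Periodic yield y = 0.0805.
  t   CF        PV=CF/(1+0.0805)^t    t·PV
  1         8.75         8.0981         8.0981
  2         8.75         7.4948        14.9895
  3         8.75         6.9364        20.8092
  4         8.75         6.4196        25.6785
  5         8.75         5.9413        29.7067
  6         8.75         5.4987        32.9922
  7         8.75         5.0890        35.6232
  8         8.75         4.7099        37.6790
  9       108.75        54.1759       487.5833
  Σ                    104.3637       693.1597
P = 104.3637; D_Mac = 6.64177 yrs; D_mod = 6.14694 yrs.
DV01 ≈ 6.14694 × 104.3637 × 0.0001 = 0.064152.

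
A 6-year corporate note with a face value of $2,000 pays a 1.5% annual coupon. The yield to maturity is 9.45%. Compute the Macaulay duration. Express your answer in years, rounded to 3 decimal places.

Periodic yield y = 0.0945. Discount each cash flow and weight by its year:
  t   CF        PV=CF/(1+0.0945)^t    t·PV
  1        30.00        27.4098        27.4098
  2        30.00        25.0432        50.0864
  3        30.00        22.8809        68.6428
  4        30.00        20.9054        83.6215
  5        30.00        19.1004        95.5020
  6     2,030.00     1,180.8682     7,085.2094
  Σ                  1,296.2079     7,410.4720
Price P = Σ PV = 1,296.2079.
Macaulay duration = Σ(t·PV) / P = 7,410.4720 / 1,296.2079 = 5.71704 years.

5.717 years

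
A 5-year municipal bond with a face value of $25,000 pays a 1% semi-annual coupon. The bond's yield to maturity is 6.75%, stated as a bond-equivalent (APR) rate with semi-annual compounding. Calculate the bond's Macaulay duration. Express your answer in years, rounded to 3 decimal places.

4.868 years

Periodic yield y = 0.03375. Discount each cash flow and weight by its period:
  t   CF        PV=CF/(1+0.03375)^t    t·PV
  1       125.00       120.9190       120.9190
  2       125.00       116.9712       233.9424
  3       125.00       113.1523       339.4569
  4       125.00       109.4581       437.8324
  5       125.00       105.8845       529.4225
  6       125.00       102.4276       614.5654
  7       125.00        99.0835       693.5845
  8       125.00        95.8486       766.7889
  9       125.00        92.7193       834.4740
  10   25,125.00    18,028.1368   180,281.3680
  Σ                 18,984.6009   184,852.3541
Price P = Σ PV = 18,984.6009.
Macaulay duration = Σ(t·PV) / P = 184,852.3541 / 18,984.6009 = 9.73696 half-year periods.
In years: 9.73696 / 2 = 4.86848 years.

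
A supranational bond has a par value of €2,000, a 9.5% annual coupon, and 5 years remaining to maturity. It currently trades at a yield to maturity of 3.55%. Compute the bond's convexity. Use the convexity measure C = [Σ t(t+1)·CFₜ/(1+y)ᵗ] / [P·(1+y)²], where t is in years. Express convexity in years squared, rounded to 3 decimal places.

With y = 0.0355:
  t   CF        PV=CF/(1+0.0355)^t    t·PV        t(t+1)·PV
  1       190.00       183.4862       183.4862         366.9725
  2       190.00       177.1958       354.3916       1,063.1747
  3       190.00       171.1210       513.3630       2,053.4519
  4       190.00       165.2545       661.0178       3,305.0892
  5     2,190.00     1,839.4738     9,197.3688      55,184.2130
  Σ                  2,536.5312    10,909.6275      61,972.9013
P = 2,536.5312.
Convexity = Σ t(t+1)·PV / [P·(1+y)²] = 61,972.9013 / (2,536.5312 × 1.072260) = 22.78565.

22.786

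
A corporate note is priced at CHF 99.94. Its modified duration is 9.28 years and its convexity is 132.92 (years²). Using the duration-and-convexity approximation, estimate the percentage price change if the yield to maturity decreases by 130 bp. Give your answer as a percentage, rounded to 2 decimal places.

+13.19%

Duration effect: -D_mod·Δy = -9.28 × (-0.013) = +0.120640
Convexity effect: ½·C·(Δy)² = 0.5 × 132.92 × (-0.013)² = +0.01123174
ΔP/P ≈ +0.120640 + 0.01123174 = +0.13187174
= +13.187174%.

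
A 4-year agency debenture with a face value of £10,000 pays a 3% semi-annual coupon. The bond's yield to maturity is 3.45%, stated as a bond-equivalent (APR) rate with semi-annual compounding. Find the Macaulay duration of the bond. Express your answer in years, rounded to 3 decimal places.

3.797 years

Periodic yield y = 0.01725. Discount each cash flow and weight by its period:
  t   CF        PV=CF/(1+0.01725)^t    t·PV
  1       150.00       147.4564       147.4564
  2       150.00       144.9559       289.9118
  3       150.00       142.4978       427.4934
  4       150.00       140.0814       560.3256
  5       150.00       137.7060       688.5298
  6       150.00       135.3708       812.2249
  7       150.00       133.0753       931.5269
  8    10,150.00     8,852.0621    70,816.4971
  Σ                  9,833.2057    74,673.9660
Price P = Σ PV = 9,833.2057.
Macaulay duration = Σ(t·PV) / P = 74,673.9660 / 9,833.2057 = 7.59406 half-year periods.
In years: 7.59406 / 2 = 3.79703 years.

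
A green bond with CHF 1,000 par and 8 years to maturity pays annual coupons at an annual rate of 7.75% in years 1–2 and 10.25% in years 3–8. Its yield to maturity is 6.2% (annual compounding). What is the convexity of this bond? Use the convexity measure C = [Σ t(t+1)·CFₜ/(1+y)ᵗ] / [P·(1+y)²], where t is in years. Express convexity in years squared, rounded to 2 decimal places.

With y = 0.062:
  t   CF        PV=CF/(1+0.062)^t    t·PV        t(t+1)·PV
  1        77.50        72.9755        72.9755         145.9510
  2        77.50        68.7152       137.4304         412.2911
  3       102.50        85.5757       256.7270       1,026.9081
  4       102.50        80.5797       322.3189       1,611.5946
  5       102.50        75.8755       379.3773       2,276.2635
  6       102.50        71.4458       428.6749       3,000.7240
  7       102.50        67.2748       470.9234       3,767.3873
  8     1,102.50       681.3691     5,450.9532      49,058.5786
  Σ                  1,203.8113     7,519.3805      61,299.6982
P = 1,203.8113.
Convexity = Σ t(t+1)·PV / [P·(1+y)²] = 61,299.6982 / (1,203.8113 × 1.127844) = 45.14929.

45.15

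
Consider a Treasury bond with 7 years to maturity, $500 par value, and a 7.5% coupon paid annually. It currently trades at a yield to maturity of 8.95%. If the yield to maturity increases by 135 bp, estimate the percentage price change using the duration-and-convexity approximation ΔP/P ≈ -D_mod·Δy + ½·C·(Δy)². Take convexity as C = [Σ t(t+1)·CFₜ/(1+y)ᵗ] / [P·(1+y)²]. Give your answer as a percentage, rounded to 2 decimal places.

With y = 0.0895:
  t   CF        PV=CF/(1+0.0895)^t    t·PV        t(t+1)·PV
  1        37.50        34.4195        34.4195          68.8389
  2        37.50        31.5920        63.1840         189.5519
  3        37.50        28.9968        86.9903         347.9612
  4        37.50        26.6147       106.4590         532.2949
  5        37.50        24.4284       122.1420         732.8521
  6        37.50        22.4217       134.5300         941.7099
  7       537.50       294.9768     2,064.8374      16,518.6995
  Σ                    463.4498     2,612.5621      19,331.9085
P = 463.4498; D_Mac = 5.63721 yrs; D_mod = 5.17412 yrs; C = 35.14128.
Duration effect: -5.17412 × (+0.0135) = -0.069851
Convexity effect: 0.5 × 35.14128 × (0.0135)² = +0.0032022
ΔP/P ≈ -0.069851 + 0.0032022 = -0.066648 = -6.6648%.

-6.66%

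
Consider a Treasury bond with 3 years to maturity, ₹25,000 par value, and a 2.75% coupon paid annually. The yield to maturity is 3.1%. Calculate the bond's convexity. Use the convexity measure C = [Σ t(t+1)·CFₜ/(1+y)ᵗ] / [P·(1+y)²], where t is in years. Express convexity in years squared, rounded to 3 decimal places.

With y = 0.031:
  t   CF        PV=CF/(1+0.031)^t    t·PV        t(t+1)·PV
  1       687.50       666.8283       666.8283       1,333.6566
  2       687.50       646.7782     1,293.5564       3,880.6692
  3    25,687.50    23,439.3651    70,318.0952     281,272.3809
  Σ                 24,752.9716    72,278.4799     286,486.7067
P = 24,752.9716.
Convexity = Σ t(t+1)·PV / [P·(1+y)²] = 286,486.7067 / (24,752.9716 × 1.062961) = 10.88829.

10.888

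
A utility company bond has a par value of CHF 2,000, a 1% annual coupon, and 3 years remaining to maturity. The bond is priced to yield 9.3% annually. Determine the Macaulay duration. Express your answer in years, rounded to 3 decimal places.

Periodic yield y = 0.093. Discount each cash flow and weight by its year:
  t   CF        PV=CF/(1+0.093)^t    t·PV
  1        20.00        18.2983        18.2983
  2        20.00        16.7413        33.4826
  3     2,020.00     1,547.0020     4,641.0061
  Σ                  1,582.0416     4,692.7870
Price P = Σ PV = 1,582.0416.
Macaulay duration = Σ(t·PV) / P = 4,692.7870 / 1,582.0416 = 2.96629 years.

2.966 years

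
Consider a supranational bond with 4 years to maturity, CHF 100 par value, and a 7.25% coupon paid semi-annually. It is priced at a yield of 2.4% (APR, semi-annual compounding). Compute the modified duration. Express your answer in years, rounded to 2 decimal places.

Periodic yield y = 0.012. First find Macaulay duration:
  t   CF        PV=CF/(1+0.012)^t    t·PV
  1        3.625         3.5820         3.5820
  2        3.625         3.5395         7.0791
  3        3.625         3.4976        10.4927
  4        3.625         3.4561        13.8244
  5        3.625         3.4151        17.0756
  6        3.625         3.3746        20.2477
  7        3.625         3.3346        23.3422
  8      103.625        94.1934       753.5471
  Σ                    118.3930       849.1909
P = 118.3930; Macaulay duration = 849.1909 / 118.3930 = 7.17265 half-year periods = 3.58632 years.
Modified duration = D_Mac / (1 + y) = 3.58632 / 1.012 = 3.54380 years.

3.54 years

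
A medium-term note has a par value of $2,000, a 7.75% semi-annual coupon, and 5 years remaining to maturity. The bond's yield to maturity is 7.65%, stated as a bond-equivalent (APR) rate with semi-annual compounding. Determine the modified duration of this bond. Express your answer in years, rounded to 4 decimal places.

4.0845 years

Periodic yield y = 0.03825. First find Macaulay duration:
  t   CF        PV=CF/(1+0.03825)^t    t·PV
  1        77.50        74.6448        74.6448
  2        77.50        71.8949       143.7897
  3        77.50        69.2462       207.7386
  4        77.50        66.6951       266.7804
  5        77.50        64.2380       321.1900
  6        77.50        61.8714       371.2285
  7        77.50        59.5920       417.1442
  8        77.50        57.3966       459.1728
  9        77.50        55.2821       497.5386
  10    2,077.50     1,427.3209    14,273.2093
  Σ                  2,008.1820    17,032.4369
P = 2,008.1820; Macaulay duration = 17,032.4369 / 2,008.1820 = 8.48152 half-year periods = 4.24076 years.
Modified duration = D_Mac / (1 + y) = 4.24076 / 1.03825 = 4.08453 years.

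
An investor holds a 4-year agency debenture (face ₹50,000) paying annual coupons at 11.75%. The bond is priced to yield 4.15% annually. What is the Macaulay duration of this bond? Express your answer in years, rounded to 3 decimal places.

Periodic yield y = 0.0415. Discount each cash flow and weight by its year:
  t   CF        PV=CF/(1+0.0415)^t    t·PV
  1     5,875.00     5,640.9025     5,640.9025
  2     5,875.00     5,416.1330    10,832.2660
  3     5,875.00     5,200.3198    15,600.9593
  4    55,875.00    47,487.6238   189,950.4953
  Σ                 63,744.9791   222,024.6232
Price P = Σ PV = 63,744.9791.
Macaulay duration = Σ(t·PV) / P = 222,024.6232 / 63,744.9791 = 3.48301 years.

3.483 years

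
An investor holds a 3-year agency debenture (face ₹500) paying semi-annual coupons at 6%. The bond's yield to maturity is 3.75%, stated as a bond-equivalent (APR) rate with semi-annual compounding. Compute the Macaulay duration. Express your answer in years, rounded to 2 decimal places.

Periodic yield y = 0.01875. Discount each cash flow and weight by its period:
  t   CF        PV=CF/(1+0.01875)^t    t·PV
  1        15.00        14.7239        14.7239
  2        15.00        14.4529        28.9059
  3        15.00        14.1869        42.5608
  4        15.00        13.9258        55.7033
  5        15.00        13.6695        68.3476
  6       515.00       460.6823     2,764.0936
  Σ                    531.6414     2,974.3351
Price P = Σ PV = 531.6414.
Macaulay duration = Σ(t·PV) / P = 2,974.3351 / 531.6414 = 5.59463 half-year periods.
In years: 5.59463 / 2 = 2.79731 years.

2.80 years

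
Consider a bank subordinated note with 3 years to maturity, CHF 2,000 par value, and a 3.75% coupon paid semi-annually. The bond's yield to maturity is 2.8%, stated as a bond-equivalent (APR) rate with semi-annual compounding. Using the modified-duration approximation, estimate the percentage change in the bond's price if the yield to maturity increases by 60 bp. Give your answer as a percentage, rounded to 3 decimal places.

-1.697%

Periodic yield y = 0.014. Modified duration first:
  t   CF        PV=CF/(1+0.014)^t    t·PV
  1        37.50        36.9822        36.9822
  2        37.50        36.4716        72.9433
  3        37.50        35.9681       107.9043
  4        37.50        35.4715       141.8860
  5        37.50        34.9817       174.9087
  6     2,037.50     1,874.4329    11,246.5971
  Σ                  2,054.3081    11,781.2216
P = 2,054.3081; D_Mac = 5.73489 half-year periods = 2.86744 yrs; D_mod = 2.86744/(1+0.014) = 2.82785 yrs.
ΔP/P ≈ -D_mod · Δy = -2.82785 × (+0.006) = -0.016967 = -1.6967%.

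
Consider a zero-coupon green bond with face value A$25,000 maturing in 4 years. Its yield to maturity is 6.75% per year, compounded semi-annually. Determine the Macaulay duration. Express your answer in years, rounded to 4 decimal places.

A zero-coupon bond has a single cash flow at maturity, so its Macaulay duration equals its maturity: 4 years.
(Equivalently: 8 semi-annual periods ÷ 2 = 4 years.)

4.0000 years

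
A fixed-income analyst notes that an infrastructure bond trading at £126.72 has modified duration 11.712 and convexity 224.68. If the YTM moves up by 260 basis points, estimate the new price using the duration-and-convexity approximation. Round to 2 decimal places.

Duration effect: -D_mod·Δy = -11.712 × (+0.026) = -0.304512
Convexity effect: ½·C·(Δy)² = 0.5 × 224.68 × (0.026)² = +0.07594184
ΔP/P ≈ -0.304512 + 0.07594184 = -0.22857016
New price ≈ 126.72 × (1 - 0.22857016) = 97.7555893248.

£97.76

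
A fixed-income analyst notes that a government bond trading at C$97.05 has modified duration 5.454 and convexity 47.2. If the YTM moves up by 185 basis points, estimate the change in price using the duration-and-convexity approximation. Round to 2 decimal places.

Duration effect: -D_mod·Δy = -5.454 × (+0.0185) = -0.100899
Convexity effect: ½·C·(Δy)² = 0.5 × 47.2 × (0.0185)² = +0.0080771
ΔP/P ≈ -0.100899 + 0.0080771 = -0.0928219
ΔP ≈ 97.05 × (-0.0928219) = -9.008365395.

-C$9.01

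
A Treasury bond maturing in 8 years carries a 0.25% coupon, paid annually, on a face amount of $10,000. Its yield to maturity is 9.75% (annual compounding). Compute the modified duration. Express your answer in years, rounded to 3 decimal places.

7.189 years

Periodic yield y = 0.0975. First find Macaulay duration:
  t   CF        PV=CF/(1+0.0975)^t    t·PV
  1        25.00        22.7790        22.7790
  2        25.00        20.7554        41.5108
  3        25.00        18.9115        56.7346
  4        25.00        17.2315        68.9258
  5        25.00        15.7006        78.5032
  6        25.00        14.3058        85.8349
  7        25.00        13.0349        91.2444
  8    10,025.00     4,762.6443    38,101.1546
  Σ                  4,885.3631    38,546.6874
P = 4,885.3631; Macaulay duration = 38,546.6874 / 4,885.3631 = 7.89024 years.
Modified duration = D_Mac / (1 + y) = 7.89024 / 1.0975 = 7.18928 years.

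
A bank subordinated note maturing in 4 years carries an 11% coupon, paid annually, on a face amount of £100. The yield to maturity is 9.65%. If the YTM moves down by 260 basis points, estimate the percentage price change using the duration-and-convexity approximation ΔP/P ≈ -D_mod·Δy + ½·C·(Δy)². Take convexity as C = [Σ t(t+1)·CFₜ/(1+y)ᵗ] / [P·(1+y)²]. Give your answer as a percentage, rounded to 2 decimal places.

+8.66%

With y = 0.0965:
  t   CF        PV=CF/(1+0.0965)^t    t·PV        t(t+1)·PV
  1        11.00        10.0319        10.0319          20.0638
  2        11.00         9.1490        18.2981          54.8942
  3        11.00         8.3439        25.0316         100.1263
  4       111.00        76.7871       307.1485       1,535.7426
  Σ                    104.3119       360.5101       1,710.8269
P = 104.3119; D_Mac = 3.45608 yrs; D_mod = 3.15192 yrs; C = 13.64127.
Duration effect: -3.15192 × (-0.026) = +0.081950
Convexity effect: 0.5 × 13.64127 × (-0.026)² = +0.0046107
ΔP/P ≈ +0.081950 + 0.0046107 = +0.086561 = +8.6561%.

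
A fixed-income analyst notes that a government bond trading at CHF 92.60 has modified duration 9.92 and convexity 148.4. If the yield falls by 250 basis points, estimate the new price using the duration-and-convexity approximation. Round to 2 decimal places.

Duration effect: -D_mod·Δy = -9.92 × (-0.025) = +0.248000
Convexity effect: ½·C·(Δy)² = 0.5 × 148.4 × (-0.025)² = +0.0463750
ΔP/P ≈ +0.248000 + 0.0463750 = +0.294375
New price ≈ 92.60 × (1 + 0.294375) = 119.859125.

CHF 119.86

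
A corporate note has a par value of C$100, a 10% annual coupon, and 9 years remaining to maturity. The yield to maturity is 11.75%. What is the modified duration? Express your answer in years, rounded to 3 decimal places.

Periodic yield y = 0.1175. First find Macaulay duration:
  t   CF        PV=CF/(1+0.1175)^t    t·PV
  1        10.00         8.9485         8.9485
  2        10.00         8.0076        16.0153
  3        10.00         7.1657        21.4970
  4        10.00         6.4122        25.6490
  5        10.00         5.7380        28.6901
  6        10.00         5.1347        30.8082
  7        10.00         4.5948        32.1636
  8        10.00         4.1117        32.8935
  9       110.00        40.4730       364.2566
  Σ                     90.5863       560.9219
P = 90.5863; Macaulay duration = 560.9219 / 90.5863 = 6.19213 years.
Modified duration = D_Mac / (1 + y) = 6.19213 / 1.1175 = 5.54105 years.

5.541 years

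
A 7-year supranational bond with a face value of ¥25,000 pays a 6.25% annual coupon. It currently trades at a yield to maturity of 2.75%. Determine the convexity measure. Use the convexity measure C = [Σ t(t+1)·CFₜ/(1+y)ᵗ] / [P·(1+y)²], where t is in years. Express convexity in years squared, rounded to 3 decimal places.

With y = 0.0275:
  t   CF        PV=CF/(1+0.0275)^t    t·PV        t(t+1)·PV
  1     1,562.50     1,520.6813     1,520.6813       3,041.3625
  2     1,562.50     1,479.9818     2,959.9635       8,879.8906
  3     1,562.50     1,440.3715     4,321.1146      17,284.4586
  4     1,562.50     1,401.8215     5,607.2858      28,036.4292
  5     1,562.50     1,364.3031     6,821.5156      40,929.0937
  6     1,562.50     1,327.7889     7,966.7336      55,767.1350
  7    26,562.50    21,968.2840   153,777.9877   1,230,223.9017
  Σ                 30,503.2320   182,975.2822   1,384,162.2712
P = 30,503.2320.
Convexity = Σ t(t+1)·PV / [P·(1+y)²] = 1,384,162.2712 / (30,503.2320 × 1.055756) = 42.98110.

42.981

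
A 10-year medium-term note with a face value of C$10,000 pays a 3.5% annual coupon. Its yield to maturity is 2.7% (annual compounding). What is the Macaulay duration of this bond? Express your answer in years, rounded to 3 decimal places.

Periodic yield y = 0.027. Discount each cash flow and weight by its year:
  t   CF        PV=CF/(1+0.027)^t    t·PV
  1       350.00       340.7984       340.7984
  2       350.00       331.8388       663.6776
  3       350.00       323.1147       969.3441
  4       350.00       314.6200     1,258.4798
  5       350.00       306.3485     1,531.7427
  6       350.00       298.2946     1,789.7676
  7       350.00       290.4524     2,033.1667
  8       350.00       282.8163     2,262.5307
  9       350.00       275.3811     2,478.4295
  10   10,350.00     7,929.3194    79,293.1943
  Σ                 10,692.9842    92,621.1314
Price P = Σ PV = 10,692.9842.
Macaulay duration = Σ(t·PV) / P = 92,621.1314 / 10,692.9842 = 8.66186 years.

8.662 years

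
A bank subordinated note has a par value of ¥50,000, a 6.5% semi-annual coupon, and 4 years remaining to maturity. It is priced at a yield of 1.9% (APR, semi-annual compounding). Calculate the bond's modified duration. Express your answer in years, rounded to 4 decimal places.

3.5899 years

Periodic yield y = 0.0095. First find Macaulay duration:
  t   CF        PV=CF/(1+0.0095)^t    t·PV
  1     1,625.00     1,609.7078     1,609.7078
  2     1,625.00     1,594.5595     3,189.1189
  3     1,625.00     1,579.5537     4,738.6611
  4     1,625.00     1,564.6892     6,258.7566
  5     1,625.00     1,549.9645     7,749.8225
  6     1,625.00     1,535.3784     9,212.2704
  7     1,625.00     1,520.9296    10,646.5070
  8    51,625.00    47,864.0538   382,912.4308
  Σ                 58,818.8364   426,317.2750
P = 58,818.8364; Macaulay duration = 426,317.2750 / 58,818.8364 = 7.24797 half-year periods = 3.62399 years.
Modified duration = D_Mac / (1 + y) = 3.62399 / 1.0095 = 3.58988 years.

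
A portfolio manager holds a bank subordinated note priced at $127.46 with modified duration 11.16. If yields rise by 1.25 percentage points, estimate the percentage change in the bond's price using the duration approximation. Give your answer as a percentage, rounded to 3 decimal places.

Duration approximation: ΔP/P ≈ -D_mod · Δy = -11.16 × (+0.0125) = -0.139500.
As a percentage: -13.9500%.

-13.950%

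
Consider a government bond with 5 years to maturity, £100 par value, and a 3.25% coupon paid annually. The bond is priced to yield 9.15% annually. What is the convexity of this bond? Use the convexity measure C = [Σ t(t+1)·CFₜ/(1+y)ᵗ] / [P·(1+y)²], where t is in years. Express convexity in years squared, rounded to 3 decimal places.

22.823

With y = 0.0915:
  t   CF        PV=CF/(1+0.0915)^t    t·PV        t(t+1)·PV
  1         3.25         2.9776         2.9776           5.9551
  2         3.25         2.7279         5.4559          16.3677
  3         3.25         2.4993         7.4978          29.9912
  4         3.25         2.2898         9.1590          45.7950
  5       103.25        66.6456       333.2279       1,999.3674
  Σ                     77.1401       358.3182       2,097.4764
P = 77.1401.
Convexity = Σ t(t+1)·PV / [P·(1+y)²] = 2,097.4764 / (77.1401 × 1.191372) = 22.82283.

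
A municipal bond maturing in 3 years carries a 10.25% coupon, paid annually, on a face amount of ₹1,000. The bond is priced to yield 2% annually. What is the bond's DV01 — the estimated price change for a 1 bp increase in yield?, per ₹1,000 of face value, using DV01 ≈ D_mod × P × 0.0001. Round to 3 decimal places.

Periodic yield y = 0.02.
  t   CF        PV=CF/(1+0.02)^t    t·PV
  1       102.50       100.4902       100.4902
  2       102.50        98.5198       197.0396
  3     1,102.50     1,038.9104     3,116.7311
  Σ                  1,237.9204     3,414.2609
P = 1,237.9204; D_Mac = 2.75806 yrs; D_mod = 2.70398 yrs.
DV01 ≈ 2.70398 × 1,237.9204 × 0.0001 = 0.334731.

₹0.335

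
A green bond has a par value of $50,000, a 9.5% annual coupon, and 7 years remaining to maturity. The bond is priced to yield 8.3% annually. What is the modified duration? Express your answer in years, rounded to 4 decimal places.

5.0513 years

Periodic yield y = 0.083. First find Macaulay duration:
  t   CF        PV=CF/(1+0.083)^t    t·PV
  1     4,750.00     4,385.9649     4,385.9649
  2     4,750.00     4,049.8291     8,099.6582
  3     4,750.00     3,739.4544    11,218.3632
  4     4,750.00     3,452.8665    13,811.4659
  5     4,750.00     3,188.2424    15,941.2118
  6     4,750.00     2,943.8988    17,663.3925
  7    54,750.00    31,331.7698   219,322.3886
  Σ                 53,092.0258   290,442.4451
P = 53,092.0258; Macaulay duration = 290,442.4451 / 53,092.0258 = 5.47055 years.
Modified duration = D_Mac / (1 + y) = 5.47055 / 1.083 = 5.05129 years.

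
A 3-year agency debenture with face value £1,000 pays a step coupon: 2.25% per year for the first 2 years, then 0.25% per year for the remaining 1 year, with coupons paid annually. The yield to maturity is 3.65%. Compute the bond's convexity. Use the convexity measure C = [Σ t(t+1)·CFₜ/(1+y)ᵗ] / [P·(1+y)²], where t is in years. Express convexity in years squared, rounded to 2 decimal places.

With y = 0.0365:
  t   CF        PV=CF/(1+0.0365)^t    t·PV        t(t+1)·PV
  1        22.50        21.7077        21.7077          43.4153
  2        22.50        20.9432        41.8865         125.6595
  3     1,002.50       900.2776     2,700.8329      10,803.3316
  Σ                    942.9285     2,764.4271      10,972.4064
P = 942.9285.
Convexity = Σ t(t+1)·PV / [P·(1+y)²] = 10,972.4064 / (942.9285 × 1.074332) = 10.83140.

10.83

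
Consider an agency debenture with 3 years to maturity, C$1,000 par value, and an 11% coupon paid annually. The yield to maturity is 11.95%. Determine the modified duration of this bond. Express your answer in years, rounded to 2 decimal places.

2.42 years

Periodic yield y = 0.1195. First find Macaulay duration:
  t   CF        PV=CF/(1+0.1195)^t    t·PV
  1       110.00        98.2582        98.2582
  2       110.00        87.7697       175.5393
  3     1,110.00       791.1352     2,373.4055
  Σ                    977.1630     2,647.2030
P = 977.1630; Macaulay duration = 2,647.2030 / 977.1630 = 2.70907 years.
Modified duration = D_Mac / (1 + y) = 2.70907 / 1.1195 = 2.41989 years.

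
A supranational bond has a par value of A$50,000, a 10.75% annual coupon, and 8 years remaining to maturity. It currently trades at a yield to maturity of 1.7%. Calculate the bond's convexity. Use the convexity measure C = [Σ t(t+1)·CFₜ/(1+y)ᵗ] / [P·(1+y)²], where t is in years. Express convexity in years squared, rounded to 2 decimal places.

With y = 0.017:
  t   CF        PV=CF/(1+0.017)^t    t·PV        t(t+1)·PV
  1     5,375.00     5,285.1524     5,285.1524      10,570.3048
  2     5,375.00     5,196.8067    10,393.6134      31,180.8402
  3     5,375.00     5,109.9378    15,329.8133      61,319.2530
  4     5,375.00     5,024.5209    20,098.0836     100,490.4180
  5     5,375.00     4,940.5319    24,702.6593     148,215.9557
  6     5,375.00     4,857.9468    29,147.6806     204,033.7640
  7     5,375.00     4,776.7421    33,437.1950     267,497.5601
  8    55,375.00    48,388.9408   387,111.5264   3,484,003.7379
  Σ                 83,580.5793   525,505.7240   4,307,311.8337
P = 83,580.5793.
Convexity = Σ t(t+1)·PV / [P·(1+y)²] = 4,307,311.8337 / (83,580.5793 × 1.034289) = 49.82635.

49.83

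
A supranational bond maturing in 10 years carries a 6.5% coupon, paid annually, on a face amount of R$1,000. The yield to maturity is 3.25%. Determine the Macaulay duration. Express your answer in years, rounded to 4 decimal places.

7.9527 years

Periodic yield y = 0.0325. Discount each cash flow and weight by its year:
  t   CF        PV=CF/(1+0.0325)^t    t·PV
  1        65.00        62.9540        62.9540
  2        65.00        60.9724       121.9448
  3        65.00        59.0532       177.1595
  4        65.00        57.1943       228.7774
  5        65.00        55.3940       276.9702
  6        65.00        53.6504       321.9024
  7        65.00        51.9617       363.7316
  8        65.00        50.3261       402.6084
  9        65.00        48.7419       438.6775
  10    1,065.00       773.4799     7,734.7985
  Σ                  1,273.7278    10,129.5242
Price P = Σ PV = 1,273.7278.
Macaulay duration = Σ(t·PV) / P = 10,129.5242 / 1,273.7278 = 7.95266 years.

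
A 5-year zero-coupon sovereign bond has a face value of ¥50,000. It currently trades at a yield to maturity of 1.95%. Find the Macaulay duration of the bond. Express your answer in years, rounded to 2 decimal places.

5.00 years

A zero-coupon bond has a single cash flow at maturity, so its Macaulay duration equals its maturity: 5 years.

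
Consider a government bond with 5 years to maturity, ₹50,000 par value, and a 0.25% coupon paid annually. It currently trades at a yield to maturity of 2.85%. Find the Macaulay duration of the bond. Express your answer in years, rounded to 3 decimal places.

Periodic yield y = 0.0285. Discount each cash flow and weight by its year:
  t   CF        PV=CF/(1+0.0285)^t    t·PV
  1       125.00       121.5362       121.5362
  2       125.00       118.1684       236.3368
  3       125.00       114.8939       344.6818
  4       125.00       111.7102       446.8408
  5    50,125.00    43,554.4873   217,772.4363
  Σ                 44,020.7960   218,921.8320
Price P = Σ PV = 44,020.7960.
Macaulay duration = Σ(t·PV) / P = 218,921.8320 / 44,020.7960 = 4.97315 years.

4.973 years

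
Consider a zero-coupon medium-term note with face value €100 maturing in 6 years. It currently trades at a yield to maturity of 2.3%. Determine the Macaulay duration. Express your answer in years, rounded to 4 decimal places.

6.0000 years

A zero-coupon bond has a single cash flow at maturity, so its Macaulay duration equals its maturity: 6 years.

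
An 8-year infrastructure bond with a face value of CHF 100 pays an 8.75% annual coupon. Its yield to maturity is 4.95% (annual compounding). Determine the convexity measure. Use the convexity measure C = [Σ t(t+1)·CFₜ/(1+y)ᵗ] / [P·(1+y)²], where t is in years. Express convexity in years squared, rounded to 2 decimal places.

46.99

With y = 0.0495:
  t   CF        PV=CF/(1+0.0495)^t    t·PV        t(t+1)·PV
  1         8.75         8.3373         8.3373          16.6746
  2         8.75         7.9441        15.8881          47.6644
  3         8.75         7.5694        22.7082          90.8326
  4         8.75         7.2124        28.8495         144.2475
  5         8.75         6.8722        34.3610         206.1660
  6         8.75         6.5481        39.2884         275.0190
  7         8.75         6.2392        43.6746         349.3968
  8       108.75        73.8873       591.0983       5,319.8847
  Σ                    124.6099       784.2054       6,449.8857
P = 124.6099.
Convexity = Σ t(t+1)·PV / [P·(1+y)²] = 6,449.8857 / (124.6099 × 1.101450) = 46.99314.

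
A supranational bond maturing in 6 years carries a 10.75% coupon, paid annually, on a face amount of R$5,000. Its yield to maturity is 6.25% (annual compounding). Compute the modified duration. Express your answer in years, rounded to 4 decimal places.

Periodic yield y = 0.0625. First find Macaulay duration:
  t   CF        PV=CF/(1+0.0625)^t    t·PV
  1       537.50       505.8824       505.8824
  2       537.50       476.1246       952.2491
  3       537.50       448.1172     1,344.3517
  4       537.50       421.7574     1,687.0296
  5       537.50       396.9481     1,984.7407
  6     5,537.50     3,848.9308    23,093.5850
  Σ                  6,097.7605    29,567.8385
P = 6,097.7605; Macaulay duration = 29,567.8385 / 6,097.7605 = 4.84897 years.
Modified duration = D_Mac / (1 + y) = 4.84897 / 1.0625 = 4.56373 years.

4.5637 years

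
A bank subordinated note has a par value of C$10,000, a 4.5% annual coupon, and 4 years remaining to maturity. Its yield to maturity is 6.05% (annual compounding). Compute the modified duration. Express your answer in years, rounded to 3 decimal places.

Periodic yield y = 0.0605. First find Macaulay duration:
  t   CF        PV=CF/(1+0.0605)^t    t·PV
  1       450.00       424.3281       424.3281
  2       450.00       400.1208       800.2417
  3       450.00       377.2945     1,131.8836
  4    10,450.00     8,261.7795    33,047.1179
  Σ                  9,463.5230    35,403.5713
P = 9,463.5230; Macaulay duration = 35,403.5713 / 9,463.5230 = 3.74106 years.
Modified duration = D_Mac / (1 + y) = 3.74106 / 1.0605 = 3.52763 years.

3.528 years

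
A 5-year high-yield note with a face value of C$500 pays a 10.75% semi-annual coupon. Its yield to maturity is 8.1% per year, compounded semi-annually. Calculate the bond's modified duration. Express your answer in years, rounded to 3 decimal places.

3.894 years

Periodic yield y = 0.0405. First find Macaulay duration:
  t   CF        PV=CF/(1+0.0405)^t    t·PV
  1       26.875        25.8289        25.8289
  2       26.875        24.8236        49.6471
  3       26.875        23.8574        71.5721
  4       26.875        22.9287        91.7149
  5       26.875        22.0363       110.1813
  6       26.875        21.1785       127.0712
  7       26.875        20.3542       142.4793
  8       26.875        19.5619       156.4955
  9       26.875        18.8005       169.2046
  10     526.875       354.2311     3,542.3115
  Σ                    553.6012     4,486.5066
P = 553.6012; Macaulay duration = 4,486.5066 / 553.6012 = 8.10422 half-year periods = 4.05211 years.
Modified duration = D_Mac / (1 + y) = 4.05211 / 1.0405 = 3.89439 years.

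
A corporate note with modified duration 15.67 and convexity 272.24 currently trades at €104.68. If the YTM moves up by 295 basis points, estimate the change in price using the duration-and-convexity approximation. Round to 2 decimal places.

Duration effect: -D_mod·Δy = -15.67 × (+0.0295) = -0.462265
Convexity effect: ½·C·(Δy)² = 0.5 × 272.24 × (0.0295)² = +0.11845843
ΔP/P ≈ -0.462265 + 0.11845843 = -0.34380657
ΔP ≈ 104.68 × (-0.34380657) = -35.9896717476.

-€35.99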